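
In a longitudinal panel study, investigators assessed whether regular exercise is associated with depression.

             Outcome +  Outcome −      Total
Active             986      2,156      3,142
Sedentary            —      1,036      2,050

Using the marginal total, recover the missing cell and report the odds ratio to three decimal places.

0.467

The missing cell is in the unexposed row: 2050 − 1036 = 1014.
So a = 986, b = 2156, c = 1014, d = 1036.
OR = (a·d)/(b·c) = (986 × 1036) / (2156 × 1014) = 1021496 / 2186184 = 0.46725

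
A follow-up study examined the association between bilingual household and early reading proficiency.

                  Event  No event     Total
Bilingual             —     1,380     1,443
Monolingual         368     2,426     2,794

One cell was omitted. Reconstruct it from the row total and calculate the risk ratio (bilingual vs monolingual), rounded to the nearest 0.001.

The missing cell is in the exposed row: 1443 − 1380 = 63.
So a = 63, b = 1380, c = 368, d = 2426.
RR = [a/(a+b)] / [c/(c+d)] = (63/1443) / (368/2794) = 0.04366/0.13171 = 0.33148

0.331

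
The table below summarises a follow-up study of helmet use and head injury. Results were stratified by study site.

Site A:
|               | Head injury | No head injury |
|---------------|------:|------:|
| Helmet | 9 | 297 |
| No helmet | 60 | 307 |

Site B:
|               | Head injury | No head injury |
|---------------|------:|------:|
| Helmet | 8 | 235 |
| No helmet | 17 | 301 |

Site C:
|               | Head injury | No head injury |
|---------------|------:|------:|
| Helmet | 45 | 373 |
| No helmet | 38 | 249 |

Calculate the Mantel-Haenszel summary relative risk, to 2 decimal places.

0.49

RR_MH = Σ(aᵢ·n₀ᵢ/nᵢ) / Σ(cᵢ·n₁ᵢ/nᵢ), with n₁ᵢ = aᵢ+bᵢ (exposed), n₀ᵢ = cᵢ+dᵢ (unexposed), nᵢ = n₁ᵢ+n₀ᵢ.
Stratum 1 (Site A): n₁ = 306, n₀ = 367, n = 673; a·n₀/n = 9·367/673 = 4.9079; c·n₁/n = 60·306/673 = 27.2808
Stratum 2 (Site B): n₁ = 243, n₀ = 318, n = 561; a·n₀/n = 8·318/561 = 4.5348; c·n₁/n = 17·243/561 = 7.3636
Stratum 3 (Site C): n₁ = 418, n₀ = 287, n = 705; a·n₀/n = 45·287/705 = 18.3191; c·n₁/n = 38·418/705 = 22.5305
RR_MH = (4.9079 + 4.5348 + 18.3191) / (27.2808 + 7.3636 + 22.5305) = 27.7618 / 57.1750 = 0.48556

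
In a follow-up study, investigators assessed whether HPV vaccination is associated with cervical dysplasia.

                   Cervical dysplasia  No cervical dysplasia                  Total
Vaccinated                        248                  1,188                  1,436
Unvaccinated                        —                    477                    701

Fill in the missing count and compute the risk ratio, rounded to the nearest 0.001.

The missing cell is in the unexposed row: 701 − 477 = 224.
So a = 248, b = 1188, c = 224, d = 477.
RR = [a/(a+b)] / [c/(c+d)] = (248/1436) / (224/701) = 0.17270/0.31954 = 0.54046

0.540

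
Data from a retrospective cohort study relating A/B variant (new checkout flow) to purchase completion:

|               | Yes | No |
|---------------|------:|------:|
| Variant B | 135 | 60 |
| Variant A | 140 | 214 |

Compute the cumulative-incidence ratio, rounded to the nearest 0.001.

1.751

Cells: a = 135, b = 60, c = 140, d = 214.
Risk in exposed = 135/195 = 0.69231; risk in unexposed = 140/354 = 0.39548.
RR = 0.69231 / 0.39548 = 1.75055
The risk among the exposed is 1.75 times that among the unexposed.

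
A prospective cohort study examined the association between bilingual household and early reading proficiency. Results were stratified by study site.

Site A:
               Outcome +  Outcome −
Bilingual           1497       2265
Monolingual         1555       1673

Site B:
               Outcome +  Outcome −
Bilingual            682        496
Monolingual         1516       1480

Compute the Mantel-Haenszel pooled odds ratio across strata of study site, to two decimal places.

0.88

OR_MH = Σ(aᵢdᵢ/nᵢ) / Σ(bᵢcᵢ/nᵢ), where nᵢ is the stratum total.
Stratum 1 (Site A): n = 6990; a·d/n = 1497·1673/6990 = 358.2948; b·c/n = 2265·1555/6990 = 503.8734
Stratum 2 (Site B): n = 4174; a·d/n = 682·1480/4174 = 241.8208; b·c/n = 496·1516/4174 = 180.1476
OR_MH = (358.2948 + 241.8208) / (503.8734 + 180.1476) = 600.1156 / 684.0210 = 0.87734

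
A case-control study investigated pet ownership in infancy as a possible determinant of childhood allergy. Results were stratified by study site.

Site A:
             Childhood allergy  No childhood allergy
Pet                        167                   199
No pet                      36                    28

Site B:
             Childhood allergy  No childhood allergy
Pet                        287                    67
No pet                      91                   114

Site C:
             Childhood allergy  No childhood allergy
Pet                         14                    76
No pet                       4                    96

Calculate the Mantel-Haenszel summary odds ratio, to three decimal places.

2.622

OR_MH = Σ(aᵢdᵢ/nᵢ) / Σ(bᵢcᵢ/nᵢ), where nᵢ is the stratum total.
Stratum 1 (Site A): n = 430; a·d/n = 167·28/430 = 10.8744; b·c/n = 199·36/430 = 16.6605
Stratum 2 (Site B): n = 559; a·d/n = 287·114/559 = 58.5295; b·c/n = 67·91/559 = 10.9070
Stratum 3 (Site C): n = 190; a·d/n = 14·96/190 = 7.0737; b·c/n = 76·4/190 = 1.6000
OR_MH = (10.8744 + 58.5295 + 7.0737) / (16.6605 + 10.9070 + 1.6000) = 76.4776 / 29.1674 = 2.62202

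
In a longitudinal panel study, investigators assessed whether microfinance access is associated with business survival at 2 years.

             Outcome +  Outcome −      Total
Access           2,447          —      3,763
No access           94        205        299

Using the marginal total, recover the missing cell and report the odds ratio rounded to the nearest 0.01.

4.06

The missing cell is in the exposed row: 3763 − 2447 = 1316.
So a = 2447, b = 1316, c = 94, d = 205.
OR = (a·d)/(b·c) = (2447 × 205) / (1316 × 94) = 501635 / 123704 = 4.05512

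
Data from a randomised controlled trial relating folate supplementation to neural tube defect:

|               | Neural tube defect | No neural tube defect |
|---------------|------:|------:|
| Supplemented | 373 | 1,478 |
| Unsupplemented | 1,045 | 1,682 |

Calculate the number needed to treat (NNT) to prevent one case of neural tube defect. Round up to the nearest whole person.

Risk in treated group = 373/1851 = 0.20151; risk in control = 1045/2727 = 0.38320.
Absolute risk reduction = 0.38320 − 0.20151 = 0.18169
NNT = 1 / ARR = 1 / 0.18169 = 5.504 → round up → 6

6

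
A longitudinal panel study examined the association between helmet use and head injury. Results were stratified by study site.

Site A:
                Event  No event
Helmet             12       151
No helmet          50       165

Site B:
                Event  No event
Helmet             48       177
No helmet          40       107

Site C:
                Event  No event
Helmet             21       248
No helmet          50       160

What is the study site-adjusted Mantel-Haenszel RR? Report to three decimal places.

0.474

RR_MH = Σ(aᵢ·n₀ᵢ/nᵢ) / Σ(cᵢ·n₁ᵢ/nᵢ), with n₁ᵢ = aᵢ+bᵢ (exposed), n₀ᵢ = cᵢ+dᵢ (unexposed), nᵢ = n₁ᵢ+n₀ᵢ.
Stratum 1 (Site A): n₁ = 163, n₀ = 215, n = 378; a·n₀/n = 12·215/378 = 6.8254; c·n₁/n = 50·163/378 = 21.5608
Stratum 2 (Site B): n₁ = 225, n₀ = 147, n = 372; a·n₀/n = 48·147/372 = 18.9677; c·n₁/n = 40·225/372 = 24.1935
Stratum 3 (Site C): n₁ = 269, n₀ = 210, n = 479; a·n₀/n = 21·210/479 = 9.2067; c·n₁/n = 50·269/479 = 28.0793
RR_MH = (6.8254 + 18.9677 + 9.2067) / (21.5608 + 24.1935 + 28.0793) = 34.9998 / 73.8337 = 0.47404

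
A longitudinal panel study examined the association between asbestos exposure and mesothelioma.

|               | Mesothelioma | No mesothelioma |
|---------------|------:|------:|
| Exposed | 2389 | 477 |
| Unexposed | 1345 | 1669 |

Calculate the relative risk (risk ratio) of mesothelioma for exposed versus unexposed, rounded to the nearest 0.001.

Cells: a = 2389, b = 477, c = 1345, d = 1669.
Risk in exposed = 2389/2866 = 0.83357; risk in unexposed = 1345/3014 = 0.44625.
RR = 0.83357 / 0.44625 = 1.86793
The risk among the exposed is 1.87 times that among the unexposed.

1.868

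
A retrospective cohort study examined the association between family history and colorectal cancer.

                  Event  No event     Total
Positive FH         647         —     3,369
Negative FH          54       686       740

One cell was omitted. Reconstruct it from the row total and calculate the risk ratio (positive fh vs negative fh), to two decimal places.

2.63

The missing cell is in the exposed row: 3369 − 647 = 2722.
So a = 647, b = 2722, c = 54, d = 686.
RR = [a/(a+b)] / [c/(c+d)] = (647/3369) / (54/740) = 0.19205/0.07297 = 2.63173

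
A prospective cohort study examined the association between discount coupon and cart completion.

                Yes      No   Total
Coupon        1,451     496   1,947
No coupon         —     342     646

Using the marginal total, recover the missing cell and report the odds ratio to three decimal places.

3.291

The missing cell is in the unexposed row: 646 − 342 = 304.
So a = 1451, b = 496, c = 304, d = 342.
OR = (a·d)/(b·c) = (1451 × 342) / (496 × 304) = 496242 / 150784 = 3.29108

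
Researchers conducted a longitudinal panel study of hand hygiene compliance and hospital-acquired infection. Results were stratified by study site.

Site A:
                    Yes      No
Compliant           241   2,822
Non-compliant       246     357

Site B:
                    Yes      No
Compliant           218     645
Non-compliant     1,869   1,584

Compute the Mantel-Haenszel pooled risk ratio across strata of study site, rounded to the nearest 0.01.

RR_MH = Σ(aᵢ·n₀ᵢ/nᵢ) / Σ(cᵢ·n₁ᵢ/nᵢ), with n₁ᵢ = aᵢ+bᵢ (exposed), n₀ᵢ = cᵢ+dᵢ (unexposed), nᵢ = n₁ᵢ+n₀ᵢ.
Stratum 1 (Site A): n₁ = 3063, n₀ = 603, n = 3666; a·n₀/n = 241·603/3666 = 39.6408; c·n₁/n = 246·3063/3666 = 205.5368
Stratum 2 (Site B): n₁ = 863, n₀ = 3453, n = 4316; a·n₀/n = 218·3453/4316 = 174.4101; c·n₁/n = 1869·863/4316 = 373.7134
RR_MH = (39.6408 + 174.4101) / (205.5368 + 373.7134) = 214.0509 / 579.2502 = 0.36953

0.37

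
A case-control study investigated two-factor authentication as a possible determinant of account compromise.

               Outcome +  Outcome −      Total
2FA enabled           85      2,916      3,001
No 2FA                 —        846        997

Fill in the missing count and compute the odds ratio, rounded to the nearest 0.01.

The missing cell is in the unexposed row: 997 − 846 = 151.
So a = 85, b = 2916, c = 151, d = 846.
OR = (a·d)/(b·c) = (85 × 846) / (2916 × 151) = 71910 / 440316 = 0.16331

0.16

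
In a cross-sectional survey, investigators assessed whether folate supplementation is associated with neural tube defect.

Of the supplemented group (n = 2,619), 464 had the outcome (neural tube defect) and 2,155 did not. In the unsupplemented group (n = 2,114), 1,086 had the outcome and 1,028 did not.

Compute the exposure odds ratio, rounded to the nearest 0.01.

0.20

From the description: a = 464, b = 2155, c = 1086, d = 1028.
OR = (a·d)/(b·c) = (464 × 1028) / (2155 × 1086) = 476992 / 2340330 = 0.20381
Exposure is associated with lower odds of neural tube defect (OR = 0.20 < 1).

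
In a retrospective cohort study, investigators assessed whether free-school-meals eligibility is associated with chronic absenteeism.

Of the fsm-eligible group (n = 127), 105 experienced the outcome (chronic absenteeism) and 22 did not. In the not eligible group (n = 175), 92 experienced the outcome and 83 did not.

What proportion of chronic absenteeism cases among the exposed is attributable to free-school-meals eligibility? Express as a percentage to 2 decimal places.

From the description: a = 105, b = 22, c = 92, d = 83.
Risk in exposed = 105/127 = 0.82677; risk in unexposed = 92/175 = 0.52571.
RR = 0.82677/0.52571 = 1.57266
AR% = (RR − 1)/RR × 100 = (1.57266 − 1)/1.57266 × 100 = 36.4136%

36.41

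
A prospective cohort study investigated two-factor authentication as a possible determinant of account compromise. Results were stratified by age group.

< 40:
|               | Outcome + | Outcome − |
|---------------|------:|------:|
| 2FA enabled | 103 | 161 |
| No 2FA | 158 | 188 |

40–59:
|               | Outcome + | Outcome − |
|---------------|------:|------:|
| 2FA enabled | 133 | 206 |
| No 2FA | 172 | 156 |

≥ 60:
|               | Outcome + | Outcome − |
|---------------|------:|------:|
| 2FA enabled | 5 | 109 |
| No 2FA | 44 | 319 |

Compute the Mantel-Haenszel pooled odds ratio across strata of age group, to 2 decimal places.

0.63

OR_MH = Σ(aᵢdᵢ/nᵢ) / Σ(bᵢcᵢ/nᵢ), where nᵢ is the stratum total.
Stratum 1 (< 40): n = 610; a·d/n = 103·188/610 = 31.7443; b·c/n = 161·158/610 = 41.7016
Stratum 2 (40–59): n = 667; a·d/n = 133·156/667 = 31.1064; b·c/n = 206·172/667 = 53.1214
Stratum 3 (≥ 60): n = 477; a·d/n = 5·319/477 = 3.3438; b·c/n = 109·44/477 = 10.0545
OR_MH = (31.7443 + 31.1064 + 3.3438) / (41.7016 + 53.1214 + 10.0545) = 66.1945 / 104.8776 = 0.63116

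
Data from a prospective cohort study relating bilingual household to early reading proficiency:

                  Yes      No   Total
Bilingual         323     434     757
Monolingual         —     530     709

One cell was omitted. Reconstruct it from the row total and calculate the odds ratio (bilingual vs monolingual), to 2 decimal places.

2.20

The missing cell is in the unexposed row: 709 − 530 = 179.
So a = 323, b = 434, c = 179, d = 530.
OR = (a·d)/(b·c) = (323 × 530) / (434 × 179) = 171190 / 77686 = 2.20361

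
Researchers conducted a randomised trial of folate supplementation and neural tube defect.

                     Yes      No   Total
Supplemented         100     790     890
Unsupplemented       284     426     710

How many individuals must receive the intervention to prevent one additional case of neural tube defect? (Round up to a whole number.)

Risk in treated group = 100/890 = 0.11236; risk in control = 284/710 = 0.40000.
Absolute risk reduction = 0.40000 − 0.11236 = 0.28764
NNT = 1 / ARR = 1 / 0.28764 = 3.477 → round up → 4

4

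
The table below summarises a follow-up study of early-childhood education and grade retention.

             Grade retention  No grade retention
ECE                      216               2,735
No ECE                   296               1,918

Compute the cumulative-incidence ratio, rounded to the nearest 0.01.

Cells: a = 216, b = 2735, c = 296, d = 1918.
Risk in exposed = 216/2951 = 0.07320; risk in unexposed = 296/2214 = 0.13369.
RR = 0.07320 / 0.13369 = 0.54748
The risk is 45% lower among the exposed than among the unexposed.

0.55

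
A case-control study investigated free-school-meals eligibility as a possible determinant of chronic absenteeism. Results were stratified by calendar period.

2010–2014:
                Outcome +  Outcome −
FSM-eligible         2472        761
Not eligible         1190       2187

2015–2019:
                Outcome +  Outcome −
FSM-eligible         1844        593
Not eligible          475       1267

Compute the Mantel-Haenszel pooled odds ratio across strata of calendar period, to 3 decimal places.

6.736

OR_MH = Σ(aᵢdᵢ/nᵢ) / Σ(bᵢcᵢ/nᵢ), where nᵢ is the stratum total.
Stratum 1 (2010–2014): n = 6610; a·d/n = 2472·2187/6610 = 817.8917; b·c/n = 761·1190/6610 = 137.0030
Stratum 2 (2015–2019): n = 4179; a·d/n = 1844·1267/4179 = 559.0687; b·c/n = 593·475/4179 = 67.4025
OR_MH = (817.8917 + 559.0687) / (137.0030 + 67.4025) = 1376.9604 / 204.4055 = 6.73641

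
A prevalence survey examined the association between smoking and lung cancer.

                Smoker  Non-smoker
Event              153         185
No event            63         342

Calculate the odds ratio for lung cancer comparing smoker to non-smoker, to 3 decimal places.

4.490

Reading the table with exposure as columns: a = 153 (Smoker, case), b = 63 (Smoker, non-case), c = 185 (Non-smoker, case), d = 342.
OR = (a·d)/(b·c) = (153 × 342) / (63 × 185) = 52326 / 11655 = 4.48958
The odds of lung cancer are about 4.49 times as high in the smoker group.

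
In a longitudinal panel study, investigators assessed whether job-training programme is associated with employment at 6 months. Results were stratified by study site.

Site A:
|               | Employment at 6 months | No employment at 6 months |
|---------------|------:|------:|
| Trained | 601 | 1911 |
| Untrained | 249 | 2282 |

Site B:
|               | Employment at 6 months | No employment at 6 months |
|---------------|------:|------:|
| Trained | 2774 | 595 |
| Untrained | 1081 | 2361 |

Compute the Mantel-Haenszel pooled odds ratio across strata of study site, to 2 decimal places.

6.53

OR_MH = Σ(aᵢdᵢ/nᵢ) / Σ(bᵢcᵢ/nᵢ), where nᵢ is the stratum total.
Stratum 1 (Site A): n = 5043; a·d/n = 601·2282/5043 = 271.9576; b·c/n = 1911·249/5043 = 94.3563
Stratum 2 (Site B): n = 6811; a·d/n = 2774·2361/6811 = 961.5936; b·c/n = 595·1081/6811 = 94.4347
OR_MH = (271.9576 + 961.5936) / (94.3563 + 94.4347) = 1233.5512 / 188.7911 = 6.53395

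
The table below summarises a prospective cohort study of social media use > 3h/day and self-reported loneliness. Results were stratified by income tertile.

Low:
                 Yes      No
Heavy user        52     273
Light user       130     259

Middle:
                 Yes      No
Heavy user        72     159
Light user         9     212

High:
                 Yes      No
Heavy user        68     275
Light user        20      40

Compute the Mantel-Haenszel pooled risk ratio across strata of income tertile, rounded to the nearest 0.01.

RR_MH = Σ(aᵢ·n₀ᵢ/nᵢ) / Σ(cᵢ·n₁ᵢ/nᵢ), with n₁ᵢ = aᵢ+bᵢ (exposed), n₀ᵢ = cᵢ+dᵢ (unexposed), nᵢ = n₁ᵢ+n₀ᵢ.
Stratum 1 (Low): n₁ = 325, n₀ = 389, n = 714; a·n₀/n = 52·389/714 = 28.3305; c·n₁/n = 130·325/714 = 59.1737
Stratum 2 (Middle): n₁ = 231, n₀ = 221, n = 452; a·n₀/n = 72·221/452 = 35.2035; c·n₁/n = 9·231/452 = 4.5996
Stratum 3 (High): n₁ = 343, n₀ = 60, n = 403; a·n₀/n = 68·60/403 = 10.1241; c·n₁/n = 20·343/403 = 17.0223
RR_MH = (28.3305 + 35.2035 + 10.1241) / (59.1737 + 4.5996 + 17.0223) = 73.6581 / 80.7956 = 0.91166

0.91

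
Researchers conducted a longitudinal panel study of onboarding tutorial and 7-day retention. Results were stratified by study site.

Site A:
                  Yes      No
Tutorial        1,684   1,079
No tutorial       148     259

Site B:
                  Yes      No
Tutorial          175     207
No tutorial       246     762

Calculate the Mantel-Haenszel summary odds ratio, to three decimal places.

2.684

OR_MH = Σ(aᵢdᵢ/nᵢ) / Σ(bᵢcᵢ/nᵢ), where nᵢ is the stratum total.
Stratum 1 (Site A): n = 3170; a·d/n = 1684·259/3170 = 137.5886; b·c/n = 1079·148/3170 = 50.3760
Stratum 2 (Site B): n = 1390; a·d/n = 175·762/1390 = 95.9353; b·c/n = 207·246/1390 = 36.6345
OR_MH = (137.5886 + 95.9353) / (50.3760 + 36.6345) = 233.5239 / 87.0106 = 2.68386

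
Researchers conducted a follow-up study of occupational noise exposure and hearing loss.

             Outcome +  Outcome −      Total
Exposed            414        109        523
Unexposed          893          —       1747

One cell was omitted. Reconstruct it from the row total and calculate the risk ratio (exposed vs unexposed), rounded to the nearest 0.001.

1.549

The missing cell is in the unexposed row: 1747 − 893 = 854.
So a = 414, b = 109, c = 893, d = 854.
RR = [a/(a+b)] / [c/(c+d)] = (414/523) / (893/1747) = 0.79159/0.51116 = 1.54860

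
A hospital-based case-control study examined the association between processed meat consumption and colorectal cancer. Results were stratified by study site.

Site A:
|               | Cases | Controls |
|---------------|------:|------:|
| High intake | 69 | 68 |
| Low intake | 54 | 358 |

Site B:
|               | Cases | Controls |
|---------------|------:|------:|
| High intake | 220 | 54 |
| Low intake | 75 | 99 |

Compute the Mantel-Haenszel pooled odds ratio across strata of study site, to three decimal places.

OR_MH = Σ(aᵢdᵢ/nᵢ) / Σ(bᵢcᵢ/nᵢ), where nᵢ is the stratum total.
Stratum 1 (Site A): n = 549; a·d/n = 69·358/549 = 44.9945; b·c/n = 68·54/549 = 6.6885
Stratum 2 (Site B): n = 448; a·d/n = 220·99/448 = 48.6161; b·c/n = 54·75/448 = 9.0402
OR_MH = (44.9945 + 48.6161) / (6.6885 + 9.0402) = 93.6106 / 15.7287 = 5.95158

5.952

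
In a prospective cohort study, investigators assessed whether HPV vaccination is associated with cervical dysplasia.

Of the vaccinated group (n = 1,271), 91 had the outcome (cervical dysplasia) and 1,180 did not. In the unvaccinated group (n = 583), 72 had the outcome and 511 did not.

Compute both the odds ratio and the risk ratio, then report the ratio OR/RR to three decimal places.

0.944

From the description: a = 91, b = 1180, c = 72, d = 511.
OR = (91·511)/(1180·72) = 46501/84960 = 0.54733
Risk in exposed = 91/1271 = 0.07160; risk in unexposed = 72/583 = 0.12350; RR = 0.57974
OR/RR = 0.54733 / 0.57974 = 0.94410
The outcome is not rare, so the OR lies further from 1 than the RR.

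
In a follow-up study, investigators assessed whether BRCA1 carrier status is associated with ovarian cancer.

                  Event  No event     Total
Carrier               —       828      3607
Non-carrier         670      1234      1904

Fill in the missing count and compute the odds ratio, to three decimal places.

6.182

The missing cell is in the exposed row: 3607 − 828 = 2779.
So a = 2779, b = 828, c = 670, d = 1234.
OR = (a·d)/(b·c) = (2779 × 1234) / (828 × 670) = 3429286 / 554760 = 6.18157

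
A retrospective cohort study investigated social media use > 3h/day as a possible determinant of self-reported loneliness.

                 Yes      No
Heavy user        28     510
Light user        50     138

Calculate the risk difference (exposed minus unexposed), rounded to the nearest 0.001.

-0.214

Cells: a = 28, b = 510, c = 50, d = 138.
Risk in exposed = 28/538 = 0.052045; risk in unexposed = 50/188 = 0.265957.
Risk difference = 0.052045 − 0.265957 = -0.213913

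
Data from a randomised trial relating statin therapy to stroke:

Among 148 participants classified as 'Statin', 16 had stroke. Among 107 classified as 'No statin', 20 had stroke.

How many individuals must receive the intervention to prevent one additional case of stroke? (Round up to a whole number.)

13

Risk in treated group = 16/148 = 0.10811; risk in control = 20/107 = 0.18692.
Absolute risk reduction = 0.18692 − 0.10811 = 0.07881
NNT = 1 / ARR = 1 / 0.07881 = 12.689 → round up → 13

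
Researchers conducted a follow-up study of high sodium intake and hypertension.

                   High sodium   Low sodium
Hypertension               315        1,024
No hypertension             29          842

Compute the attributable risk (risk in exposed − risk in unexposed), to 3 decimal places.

Reading the table with exposure as columns: a = 315 (High sodium, case), b = 29 (High sodium, non-case), c = 1024 (Low sodium, case), d = 842.
Risk in exposed = 315/344 = 0.915698; risk in unexposed = 1024/1866 = 0.548767.
Risk difference = 0.915698 − 0.548767 = 0.366930

0.367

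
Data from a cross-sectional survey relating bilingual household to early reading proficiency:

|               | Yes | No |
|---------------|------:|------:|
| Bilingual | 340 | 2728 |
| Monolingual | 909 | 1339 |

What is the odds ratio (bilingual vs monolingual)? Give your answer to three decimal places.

0.184

Cells: a = 340, b = 2728, c = 909, d = 1339.
OR = (a·d)/(b·c) = (340 × 1339) / (2728 × 909) = 455260 / 2479752 = 0.18359
Exposure is associated with lower odds of early reading proficiency (OR = 0.18 < 1).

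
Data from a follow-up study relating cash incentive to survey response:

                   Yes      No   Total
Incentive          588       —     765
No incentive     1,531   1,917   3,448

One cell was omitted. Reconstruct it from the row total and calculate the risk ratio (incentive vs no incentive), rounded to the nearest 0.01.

The missing cell is in the exposed row: 765 − 588 = 177.
So a = 588, b = 177, c = 1531, d = 1917.
RR = [a/(a+b)] / [c/(c+d)] = (588/765) / (1531/3448) = 0.76863/0.44403 = 1.73104

1.73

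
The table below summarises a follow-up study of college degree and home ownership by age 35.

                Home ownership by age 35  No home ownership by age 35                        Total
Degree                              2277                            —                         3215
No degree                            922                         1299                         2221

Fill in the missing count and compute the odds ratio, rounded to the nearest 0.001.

The missing cell is in the exposed row: 3215 − 2277 = 938.
So a = 2277, b = 938, c = 922, d = 1299.
OR = (a·d)/(b·c) = (2277 × 1299) / (938 × 922) = 2957823 / 864836 = 3.42010

3.420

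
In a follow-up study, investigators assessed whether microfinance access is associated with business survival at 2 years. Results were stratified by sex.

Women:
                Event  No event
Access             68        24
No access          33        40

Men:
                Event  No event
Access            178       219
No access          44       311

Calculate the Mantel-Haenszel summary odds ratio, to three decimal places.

5.115

OR_MH = Σ(aᵢdᵢ/nᵢ) / Σ(bᵢcᵢ/nᵢ), where nᵢ is the stratum total.
Stratum 1 (Women): n = 165; a·d/n = 68·40/165 = 16.4848; b·c/n = 24·33/165 = 4.8000
Stratum 2 (Men): n = 752; a·d/n = 178·311/752 = 73.6144; b·c/n = 219·44/752 = 12.8138
OR_MH = (16.4848 + 73.6144) / (4.8000 + 12.8138) = 90.0992 / 17.6138 = 5.11525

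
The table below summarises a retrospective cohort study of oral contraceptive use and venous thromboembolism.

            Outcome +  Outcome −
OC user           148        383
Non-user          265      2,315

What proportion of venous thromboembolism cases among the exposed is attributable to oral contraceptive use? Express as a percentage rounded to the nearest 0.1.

Cells: a = 148, b = 383, c = 265, d = 2315.
Risk in exposed = 148/531 = 0.27872; risk in unexposed = 265/2580 = 0.10271.
RR = 0.27872/0.10271 = 2.71357
AR% = (RR − 1)/RR × 100 = (2.71357 − 1)/2.71357 × 100 = 63.1482%

63.1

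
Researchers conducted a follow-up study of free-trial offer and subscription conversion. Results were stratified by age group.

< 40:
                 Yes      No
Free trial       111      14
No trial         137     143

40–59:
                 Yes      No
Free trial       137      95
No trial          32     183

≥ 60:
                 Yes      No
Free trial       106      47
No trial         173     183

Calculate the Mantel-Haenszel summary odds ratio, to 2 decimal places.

4.85

OR_MH = Σ(aᵢdᵢ/nᵢ) / Σ(bᵢcᵢ/nᵢ), where nᵢ is the stratum total.
Stratum 1 (< 40): n = 405; a·d/n = 111·143/405 = 39.1926; b·c/n = 14·137/405 = 4.7358
Stratum 2 (40–59): n = 447; a·d/n = 137·183/447 = 56.0872; b·c/n = 95·32/447 = 6.8009
Stratum 3 (≥ 60): n = 509; a·d/n = 106·183/509 = 38.1100; b·c/n = 47·173/509 = 15.9745
OR_MH = (39.1926 + 56.0872 + 38.1100) / (4.7358 + 6.8009 + 15.9745) = 133.3899 / 27.5112 = 4.84857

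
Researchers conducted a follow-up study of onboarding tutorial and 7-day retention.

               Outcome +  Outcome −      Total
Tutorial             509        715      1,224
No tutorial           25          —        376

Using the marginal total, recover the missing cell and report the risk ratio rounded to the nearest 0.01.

6.25

The missing cell is in the unexposed row: 376 − 25 = 351.
So a = 509, b = 715, c = 25, d = 351.
RR = [a/(a+b)] / [c/(c+d)] = (509/1224) / (25/376) = 0.41585/0.06649 = 6.25438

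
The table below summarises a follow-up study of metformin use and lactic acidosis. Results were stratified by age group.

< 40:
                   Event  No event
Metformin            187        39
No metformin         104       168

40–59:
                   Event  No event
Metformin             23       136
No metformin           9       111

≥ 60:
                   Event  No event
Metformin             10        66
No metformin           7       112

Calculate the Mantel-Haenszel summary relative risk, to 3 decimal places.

RR_MH = Σ(aᵢ·n₀ᵢ/nᵢ) / Σ(cᵢ·n₁ᵢ/nᵢ), with n₁ᵢ = aᵢ+bᵢ (exposed), n₀ᵢ = cᵢ+dᵢ (unexposed), nᵢ = n₁ᵢ+n₀ᵢ.
Stratum 1 (< 40): n₁ = 226, n₀ = 272, n = 498; a·n₀/n = 187·272/498 = 102.1365; c·n₁/n = 104·226/498 = 47.1968
Stratum 2 (40–59): n₁ = 159, n₀ = 120, n = 279; a·n₀/n = 23·120/279 = 9.8925; c·n₁/n = 9·159/279 = 5.1290
Stratum 3 (≥ 60): n₁ = 76, n₀ = 119, n = 195; a·n₀/n = 10·119/195 = 6.1026; c·n₁/n = 7·76/195 = 2.7282
RR_MH = (102.1365 + 9.8925 + 6.1026) / (47.1968 + 5.1290 + 2.7282) = 118.1316 / 55.0540 = 2.14574

2.146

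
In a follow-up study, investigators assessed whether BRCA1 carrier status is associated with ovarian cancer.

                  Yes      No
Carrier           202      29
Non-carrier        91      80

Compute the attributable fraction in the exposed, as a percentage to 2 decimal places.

Cells: a = 202, b = 29, c = 91, d = 80.
Risk in exposed = 202/231 = 0.87446; risk in unexposed = 91/171 = 0.53216.
RR = 0.87446/0.53216 = 1.64321
AR% = (RR − 1)/RR × 100 = (1.64321 − 1)/1.64321 × 100 = 39.1437%

39.14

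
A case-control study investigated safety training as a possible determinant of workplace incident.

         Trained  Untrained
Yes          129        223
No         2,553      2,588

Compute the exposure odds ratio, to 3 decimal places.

Reading the table with exposure as columns: a = 129 (Trained, case), b = 2553 (Trained, non-case), c = 223 (Untrained, case), d = 2588.
OR = (a·d)/(b·c) = (129 × 2588) / (2553 × 223) = 333852 / 569319 = 0.58641
Exposure is associated with lower odds of workplace incident (OR = 0.59 < 1).

0.586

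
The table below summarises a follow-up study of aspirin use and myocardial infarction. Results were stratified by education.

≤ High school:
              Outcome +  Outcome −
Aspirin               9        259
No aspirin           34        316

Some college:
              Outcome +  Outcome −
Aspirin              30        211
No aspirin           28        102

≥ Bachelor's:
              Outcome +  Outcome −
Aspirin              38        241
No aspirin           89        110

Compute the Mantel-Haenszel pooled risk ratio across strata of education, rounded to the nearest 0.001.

RR_MH = Σ(aᵢ·n₀ᵢ/nᵢ) / Σ(cᵢ·n₁ᵢ/nᵢ), with n₁ᵢ = aᵢ+bᵢ (exposed), n₀ᵢ = cᵢ+dᵢ (unexposed), nᵢ = n₁ᵢ+n₀ᵢ.
Stratum 1 (≤ High school): n₁ = 268, n₀ = 350, n = 618; a·n₀/n = 9·350/618 = 5.0971; c·n₁/n = 34·268/618 = 14.7443
Stratum 2 (Some college): n₁ = 241, n₀ = 130, n = 371; a·n₀/n = 30·130/371 = 10.5121; c·n₁/n = 28·241/371 = 18.1887
Stratum 3 (≥ Bachelor's): n₁ = 279, n₀ = 199, n = 478; a·n₀/n = 38·199/478 = 15.8201; c·n₁/n = 89·279/478 = 51.9477
RR_MH = (5.0971 + 10.5121 + 15.8201) / (14.7443 + 18.1887 + 51.9477) = 31.4293 / 84.8807 = 0.37028

0.370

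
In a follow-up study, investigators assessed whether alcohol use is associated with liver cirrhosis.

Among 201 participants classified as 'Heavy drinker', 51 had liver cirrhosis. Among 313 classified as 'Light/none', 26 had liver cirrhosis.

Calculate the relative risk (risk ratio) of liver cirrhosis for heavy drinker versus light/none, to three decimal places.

3.055

From the description: a = 51, b = 150, c = 26, d = 287.
Risk in exposed = 51/201 = 0.25373; risk in unexposed = 26/313 = 0.08307.
RR = 0.25373 / 0.08307 = 3.05454
The risk among the exposed is 3.05 times that among the unexposed.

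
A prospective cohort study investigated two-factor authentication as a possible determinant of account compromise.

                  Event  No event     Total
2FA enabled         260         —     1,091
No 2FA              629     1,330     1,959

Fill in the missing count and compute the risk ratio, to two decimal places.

The missing cell is in the exposed row: 1091 − 260 = 831.
So a = 260, b = 831, c = 629, d = 1330.
RR = [a/(a+b)] / [c/(c+d)] = (260/1091) / (629/1959) = 0.23831/0.32108 = 0.74222

0.74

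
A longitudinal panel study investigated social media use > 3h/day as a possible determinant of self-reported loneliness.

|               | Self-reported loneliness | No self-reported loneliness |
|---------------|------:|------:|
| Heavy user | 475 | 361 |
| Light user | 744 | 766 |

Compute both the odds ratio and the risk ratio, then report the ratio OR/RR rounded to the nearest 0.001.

1.175

Cells: a = 475, b = 361, c = 744, d = 766.
OR = (475·766)/(361·744) = 363850/268584 = 1.35470
Risk in exposed = 475/836 = 0.56818; risk in unexposed = 744/1510 = 0.49272; RR = 1.15316
OR/RR = 1.35470 / 1.15316 = 1.17476
The outcome is not rare, so the OR lies further from 1 than the RR.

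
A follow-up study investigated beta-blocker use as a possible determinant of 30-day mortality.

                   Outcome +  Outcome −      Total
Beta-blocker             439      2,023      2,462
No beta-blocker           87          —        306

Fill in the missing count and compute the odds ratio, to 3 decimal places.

0.546

The missing cell is in the unexposed row: 306 − 87 = 219.
So a = 439, b = 2023, c = 87, d = 219.
OR = (a·d)/(b·c) = (439 × 219) / (2023 × 87) = 96141 / 176001 = 0.54625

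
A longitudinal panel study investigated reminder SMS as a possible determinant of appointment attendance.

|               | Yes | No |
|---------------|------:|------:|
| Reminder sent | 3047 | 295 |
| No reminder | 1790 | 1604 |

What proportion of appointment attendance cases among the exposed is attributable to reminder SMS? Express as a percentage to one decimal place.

Cells: a = 3047, b = 295, c = 1790, d = 1604.
Risk in exposed = 3047/3342 = 0.91173; risk in unexposed = 1790/3394 = 0.52740.
RR = 0.91173/0.52740 = 1.72872
AR% = (RR − 1)/RR × 100 = (1.72872 − 1)/1.72872 × 100 = 42.1538%

42.2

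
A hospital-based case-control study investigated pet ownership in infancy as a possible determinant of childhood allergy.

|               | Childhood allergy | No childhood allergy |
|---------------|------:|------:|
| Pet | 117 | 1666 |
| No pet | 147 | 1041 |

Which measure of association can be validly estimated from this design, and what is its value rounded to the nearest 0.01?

0.50

Cells: a = 117, b = 1666, c = 147, d = 1041.
This is a hospital-based case-control study: participants were sampled on outcome status, so risks in the source population cannot be estimated directly — relative risk is not valid here. The odds ratio is the appropriate measure.
OR = (a·d)/(b·c) = (117 × 1041) / (1666 × 147) = 121797 / 244902 = 0.49733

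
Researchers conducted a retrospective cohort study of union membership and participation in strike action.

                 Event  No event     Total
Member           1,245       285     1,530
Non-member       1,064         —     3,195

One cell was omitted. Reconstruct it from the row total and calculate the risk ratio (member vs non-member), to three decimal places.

The missing cell is in the unexposed row: 3195 − 1064 = 2131.
So a = 1245, b = 285, c = 1064, d = 2131.
RR = [a/(a+b)] / [c/(c+d)] = (1245/1530) / (1064/3195) = 0.81373/0.33302 = 2.44347

2.443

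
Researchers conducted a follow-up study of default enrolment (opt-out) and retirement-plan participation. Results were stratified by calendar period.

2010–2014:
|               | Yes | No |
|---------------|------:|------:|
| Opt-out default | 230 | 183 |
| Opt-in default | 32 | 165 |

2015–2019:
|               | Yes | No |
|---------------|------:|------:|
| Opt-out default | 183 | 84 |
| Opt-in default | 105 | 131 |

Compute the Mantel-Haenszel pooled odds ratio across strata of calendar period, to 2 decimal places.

OR_MH = Σ(aᵢdᵢ/nᵢ) / Σ(bᵢcᵢ/nᵢ), where nᵢ is the stratum total.
Stratum 1 (2010–2014): n = 610; a·d/n = 230·165/610 = 62.2131; b·c/n = 183·32/610 = 9.6000
Stratum 2 (2015–2019): n = 503; a·d/n = 183·131/503 = 47.6600; b·c/n = 84·105/503 = 17.5348
OR_MH = (62.2131 + 47.6600) / (9.6000 + 17.5348) = 109.8732 / 27.1348 = 4.04916

4.05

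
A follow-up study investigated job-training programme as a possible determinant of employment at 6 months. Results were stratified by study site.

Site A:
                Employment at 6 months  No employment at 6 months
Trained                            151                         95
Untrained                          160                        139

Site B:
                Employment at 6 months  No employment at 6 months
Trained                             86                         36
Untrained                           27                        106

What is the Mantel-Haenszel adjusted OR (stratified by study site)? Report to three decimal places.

OR_MH = Σ(aᵢdᵢ/nᵢ) / Σ(bᵢcᵢ/nᵢ), where nᵢ is the stratum total.
Stratum 1 (Site A): n = 545; a·d/n = 151·139/545 = 38.5119; b·c/n = 95·160/545 = 27.8899
Stratum 2 (Site B): n = 255; a·d/n = 86·106/255 = 35.7490; b·c/n = 36·27/255 = 3.8118
OR_MH = (38.5119 + 35.7490) / (27.8899 + 3.8118) = 74.2609 / 31.7017 = 2.34249

2.342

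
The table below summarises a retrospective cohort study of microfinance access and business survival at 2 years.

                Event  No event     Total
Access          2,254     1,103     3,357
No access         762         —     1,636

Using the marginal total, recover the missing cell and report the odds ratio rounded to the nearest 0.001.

The missing cell is in the unexposed row: 1636 − 762 = 874.
So a = 2254, b = 1103, c = 762, d = 874.
OR = (a·d)/(b·c) = (2254 × 874) / (1103 × 762) = 1969996 / 840486 = 2.34388

2.344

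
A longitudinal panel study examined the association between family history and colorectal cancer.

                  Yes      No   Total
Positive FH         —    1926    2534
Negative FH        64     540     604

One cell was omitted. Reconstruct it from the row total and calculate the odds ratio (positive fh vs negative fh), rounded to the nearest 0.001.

The missing cell is in the exposed row: 2534 − 1926 = 608.
So a = 608, b = 1926, c = 64, d = 540.
OR = (a·d)/(b·c) = (608 × 540) / (1926 × 64) = 328320 / 123264 = 2.66355

2.664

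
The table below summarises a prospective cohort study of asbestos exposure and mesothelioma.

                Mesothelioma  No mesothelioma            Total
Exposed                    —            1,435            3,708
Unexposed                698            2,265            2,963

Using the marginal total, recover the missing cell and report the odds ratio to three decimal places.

5.140

The missing cell is in the exposed row: 3708 − 1435 = 2273.
So a = 2273, b = 1435, c = 698, d = 2265.
OR = (a·d)/(b·c) = (2273 × 2265) / (1435 × 698) = 5148345 / 1001630 = 5.13997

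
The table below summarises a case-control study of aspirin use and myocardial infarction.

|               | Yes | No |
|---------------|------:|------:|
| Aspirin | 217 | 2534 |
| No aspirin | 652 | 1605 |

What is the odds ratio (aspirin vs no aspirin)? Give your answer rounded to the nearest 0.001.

Cells: a = 217, b = 2534, c = 652, d = 1605.
OR = (a·d)/(b·c) = (217 × 1605) / (2534 × 652) = 348285 / 1652168 = 0.21080
Exposure is associated with lower odds of myocardial infarction (OR = 0.21 < 1).

0.211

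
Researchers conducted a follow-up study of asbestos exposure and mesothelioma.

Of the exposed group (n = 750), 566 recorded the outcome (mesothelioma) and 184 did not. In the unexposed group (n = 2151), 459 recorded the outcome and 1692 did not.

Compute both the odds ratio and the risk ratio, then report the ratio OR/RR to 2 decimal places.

From the description: a = 566, b = 184, c = 459, d = 1692.
OR = (566·1692)/(184·459) = 957672/84456 = 11.33930
Risk in exposed = 566/750 = 0.75467; risk in unexposed = 459/2151 = 0.21339; RR = 3.53658
OR/RR = 11.33930 / 3.53658 = 3.20629
The outcome is not rare, so the OR lies further from 1 than the RR.

3.21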